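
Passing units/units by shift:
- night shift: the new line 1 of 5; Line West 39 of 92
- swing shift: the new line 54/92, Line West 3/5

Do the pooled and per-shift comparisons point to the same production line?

No

Night shift: the new line 1/5 = 20.0%, Line West 39/92 = 42.4% → Line West
Swing shift: the new line 54/92 = 58.7%, Line West 3/5 = 60.0% → Line West
Overall: the new line 55/97 = 56.7%, Line West 42/97 = 43.3% → the new line
Line West wins each shift group but the new line wins overall — the comparison reverses. Line West's units skew toward night shift, which has a lower base rate.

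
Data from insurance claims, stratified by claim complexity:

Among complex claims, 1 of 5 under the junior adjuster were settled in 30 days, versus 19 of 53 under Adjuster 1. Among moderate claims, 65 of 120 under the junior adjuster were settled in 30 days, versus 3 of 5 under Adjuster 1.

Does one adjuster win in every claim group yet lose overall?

Complex: the junior adjuster 1/5 = 20.0%, Adjuster 1 19/53 = 35.8% → Adjuster 1
Moderate: the junior adjuster 65/120 = 54.2%, Adjuster 1 3/5 = 60.0% → Adjuster 1
Overall: the junior adjuster 66/125 = 52.8%, Adjuster 1 22/58 = 37.9% → the junior adjuster
Adjuster 1 wins each claim group but the junior adjuster wins overall — the comparison reverses. Adjuster 1's claims skew toward complex, which has a lower base rate.

Yes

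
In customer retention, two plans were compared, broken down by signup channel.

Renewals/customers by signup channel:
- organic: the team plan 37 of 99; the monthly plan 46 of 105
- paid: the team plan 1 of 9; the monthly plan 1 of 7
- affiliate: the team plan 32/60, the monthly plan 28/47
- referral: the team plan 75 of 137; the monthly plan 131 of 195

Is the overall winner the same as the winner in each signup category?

Yes

Organic: the team plan 37/99 = 37.4%, the monthly plan 46/105 = 43.8% → the monthly plan
Paid: the team plan 1/9 = 11.1%, the monthly plan 1/7 = 14.3% → the monthly plan
Affiliate: the team plan 32/60 = 53.3%, the monthly plan 28/47 = 59.6% → the monthly plan
Referral: the team plan 75/137 = 54.7%, the monthly plan 131/195 = 67.2% → the monthly plan
Overall: the team plan 145/305 = 47.5%, the monthly plan 206/354 = 58.2% → the monthly plan
The monthly plan wins overall and in every signup group — no reversal.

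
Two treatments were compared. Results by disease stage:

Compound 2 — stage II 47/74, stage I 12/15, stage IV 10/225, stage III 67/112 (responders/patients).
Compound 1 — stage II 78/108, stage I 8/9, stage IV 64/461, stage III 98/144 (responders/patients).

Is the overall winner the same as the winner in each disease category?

Yes

Stage II: Compound 2 47/74 = 63.5%, Compound 1 78/108 = 72.2% → Compound 1
Stage I: Compound 2 12/15 = 80.0%, Compound 1 8/9 = 88.9% → Compound 1
Stage IV: Compound 2 10/225 = 4.4%, Compound 1 64/461 = 13.9% → Compound 1
Stage III: Compound 2 67/112 = 59.8%, Compound 1 98/144 = 68.1% → Compound 1
Overall: Compound 2 136/426 = 31.9%, Compound 1 248/722 = 34.3% → Compound 1
Compound 1 wins overall and in every disease group — no reversal.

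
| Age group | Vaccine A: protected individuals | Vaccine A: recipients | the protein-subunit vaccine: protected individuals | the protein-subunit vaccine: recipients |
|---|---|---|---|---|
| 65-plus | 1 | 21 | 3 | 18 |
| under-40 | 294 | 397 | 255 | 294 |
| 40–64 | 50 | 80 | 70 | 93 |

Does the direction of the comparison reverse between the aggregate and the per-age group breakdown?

No

65-plus: Vaccine A 1/21 = 4.8%, the protein-subunit vaccine 3/18 = 16.7% → the protein-subunit vaccine
Under-40: Vaccine A 294/397 = 74.1%, the protein-subunit vaccine 255/294 = 86.7% → the protein-subunit vaccine
40–64: Vaccine A 50/80 = 62.5%, the protein-subunit vaccine 70/93 = 75.3% → the protein-subunit vaccine
Overall: Vaccine A 345/498 = 69.3%, the protein-subunit vaccine 328/405 = 81.0% → the protein-subunit vaccine
The protein-subunit vaccine wins overall and in every age group — no reversal.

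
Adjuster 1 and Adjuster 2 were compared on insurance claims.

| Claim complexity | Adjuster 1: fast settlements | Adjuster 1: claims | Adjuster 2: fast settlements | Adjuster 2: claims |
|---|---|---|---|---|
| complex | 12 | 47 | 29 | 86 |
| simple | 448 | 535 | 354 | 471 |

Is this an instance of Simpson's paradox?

No

Complex: Adjuster 1 12/47 = 25.5%, Adjuster 2 29/86 = 33.7% → Adjuster 2
Simple: Adjuster 1 448/535 = 83.7%, Adjuster 2 354/471 = 75.2% → Adjuster 1
Overall: Adjuster 1 460/582 = 79.0%, Adjuster 2 383/557 = 68.8% → Adjuster 1
Neither sweeps: Adjuster 1 wins 1 of 2 groups, Adjuster 2 wins 1. Adjuster 1 wins overall but not every group — no Simpson reversal.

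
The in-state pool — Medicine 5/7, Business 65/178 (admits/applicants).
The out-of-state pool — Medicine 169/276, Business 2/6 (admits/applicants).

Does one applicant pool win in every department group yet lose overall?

Medicine: the in-state pool 5/7 = 71.4%, the out-of-state pool 169/276 = 61.2% → the in-state pool
Business: the in-state pool 65/178 = 36.5%, the out-of-state pool 2/6 = 33.3% → the in-state pool
Overall: the in-state pool 70/185 = 37.8%, the out-of-state pool 171/282 = 60.6% → the out-of-state pool
The in-state pool wins each department group but the out-of-state pool wins overall — the comparison reverses. The in-state pool's applicants skew toward Business, which has a lower base rate.

Yes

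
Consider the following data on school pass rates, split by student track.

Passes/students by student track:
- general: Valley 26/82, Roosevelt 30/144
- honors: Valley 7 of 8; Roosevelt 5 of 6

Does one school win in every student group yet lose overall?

No

General: Valley 26/82 = 31.7%, Roosevelt 30/144 = 20.8% → Valley
Honors: Valley 7/8 = 87.5%, Roosevelt 5/6 = 83.3% → Valley
Overall: Valley 33/90 = 36.7%, Roosevelt 35/150 = 23.3% → Valley
Valley wins overall and in every student group — no reversal.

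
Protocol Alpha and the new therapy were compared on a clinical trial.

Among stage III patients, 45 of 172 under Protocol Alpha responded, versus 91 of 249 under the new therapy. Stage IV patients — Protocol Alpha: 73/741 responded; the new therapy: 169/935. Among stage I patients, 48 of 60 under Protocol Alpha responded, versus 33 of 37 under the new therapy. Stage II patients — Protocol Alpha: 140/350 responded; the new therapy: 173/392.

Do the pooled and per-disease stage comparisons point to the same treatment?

Stage III: Protocol Alpha 45/172 = 26.2%, the new therapy 91/249 = 36.5% → the new therapy
Stage IV: Protocol Alpha 73/741 = 9.9%, the new therapy 169/935 = 18.1% → the new therapy
Stage I: Protocol Alpha 48/60 = 80.0%, the new therapy 33/37 = 89.2% → the new therapy
Stage II: Protocol Alpha 140/350 = 40.0%, the new therapy 173/392 = 44.1% → the new therapy
Overall: Protocol Alpha 306/1323 = 23.1%, the new therapy 466/1613 = 28.9% → the new therapy
The new therapy wins overall and in every disease group — no reversal.

Yes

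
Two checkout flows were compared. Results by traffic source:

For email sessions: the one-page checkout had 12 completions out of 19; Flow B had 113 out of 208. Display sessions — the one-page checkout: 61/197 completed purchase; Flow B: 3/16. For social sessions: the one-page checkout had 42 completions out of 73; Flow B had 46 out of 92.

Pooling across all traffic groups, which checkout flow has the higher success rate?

Flow B

Email: the one-page checkout 12/19 = 63.2%, Flow B 113/208 = 54.3% → the one-page checkout
Display: the one-page checkout 61/197 = 31.0%, Flow B 3/16 = 18.8% → the one-page checkout
Social: the one-page checkout 42/73 = 57.5%, Flow B 46/92 = 50.0% → the one-page checkout
Overall: the one-page checkout 115/289 = 39.8%, Flow B 162/316 = 51.3% → Flow B
(The one-page checkout wins every traffic group but Flow B wins overall — the one-page checkout's sessions skew toward the low-rate display group.)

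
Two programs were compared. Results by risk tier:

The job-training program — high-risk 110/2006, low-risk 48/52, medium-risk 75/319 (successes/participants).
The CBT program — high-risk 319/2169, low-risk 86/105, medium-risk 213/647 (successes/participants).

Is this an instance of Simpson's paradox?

High-risk: the job-training program 110/2006 = 5.5%, the CBT program 319/2169 = 14.7% → the CBT program
Low-risk: the job-training program 48/52 = 92.3%, the CBT program 86/105 = 81.9% → the job-training program
Medium-risk: the job-training program 75/319 = 23.5%, the CBT program 213/647 = 32.9% → the CBT program
Overall: the job-training program 233/2377 = 9.8%, the CBT program 618/2921 = 21.2% → the CBT program
Neither sweeps: the job-training program wins 1 of 3 groups, the CBT program wins 2. The CBT program wins overall but not every group — no Simpson reversal.

No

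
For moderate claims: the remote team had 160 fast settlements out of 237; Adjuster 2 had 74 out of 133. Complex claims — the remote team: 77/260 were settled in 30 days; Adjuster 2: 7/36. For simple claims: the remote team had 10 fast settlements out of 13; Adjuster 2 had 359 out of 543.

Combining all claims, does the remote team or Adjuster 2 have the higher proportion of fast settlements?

Adjuster 2

Moderate: the remote team 160/237 = 67.5%, Adjuster 2 74/133 = 55.6% → the remote team
Complex: the remote team 77/260 = 29.6%, Adjuster 2 7/36 = 19.4% → the remote team
Simple: the remote team 10/13 = 76.9%, Adjuster 2 359/543 = 66.1% → the remote team
Overall: the remote team 247/510 = 48.4%, Adjuster 2 440/712 = 61.8% → Adjuster 2
(The remote team wins every claim group but Adjuster 2 wins overall — the remote team's claims skew toward the low-rate complex group.)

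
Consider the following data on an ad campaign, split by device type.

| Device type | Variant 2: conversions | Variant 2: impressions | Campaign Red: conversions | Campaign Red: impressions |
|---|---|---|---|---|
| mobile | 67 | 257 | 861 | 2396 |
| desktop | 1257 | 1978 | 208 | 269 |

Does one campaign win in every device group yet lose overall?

Yes

Mobile: Variant 2 67/257 = 26.1%, Campaign Red 861/2396 = 35.9% → Campaign Red
Desktop: Variant 2 1257/1978 = 63.5%, Campaign Red 208/269 = 77.3% → Campaign Red
Overall: Variant 2 1324/2235 = 59.2%, Campaign Red 1069/2665 = 40.1% → Variant 2
Campaign Red wins each device group but Variant 2 wins overall — the comparison reverses. Campaign Red's impressions skew toward mobile, which has a lower base rate.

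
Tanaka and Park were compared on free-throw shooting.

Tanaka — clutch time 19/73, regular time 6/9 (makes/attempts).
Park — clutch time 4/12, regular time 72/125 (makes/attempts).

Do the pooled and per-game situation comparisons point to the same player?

Clutch time: Tanaka 19/73 = 26.0%, Park 4/12 = 33.3% → Park
Regular time: Tanaka 6/9 = 66.7%, Park 72/125 = 57.6% → Tanaka
Overall: Tanaka 25/82 = 30.5%, Park 76/137 = 55.5% → Park
Neither sweeps: Tanaka wins 1 of 2 groups, Park wins 1. Park wins overall but not every group — no Simpson reversal.

No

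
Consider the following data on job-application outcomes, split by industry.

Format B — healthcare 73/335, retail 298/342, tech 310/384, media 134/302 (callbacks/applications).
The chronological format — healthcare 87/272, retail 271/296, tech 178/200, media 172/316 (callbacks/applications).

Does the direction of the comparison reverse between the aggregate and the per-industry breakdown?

Healthcare: Format B 73/335 = 21.8%, the chronological format 87/272 = 32.0% → the chronological format
Retail: Format B 298/342 = 87.1%, the chronological format 271/296 = 91.6% → the chronological format
Tech: Format B 310/384 = 80.7%, the chronological format 178/200 = 89.0% → the chronological format
Media: Format B 134/302 = 44.4%, the chronological format 172/316 = 54.4% → the chronological format
Overall: Format B 815/1363 = 59.8%, the chronological format 708/1084 = 65.3% → the chronological format
The chronological format wins overall and in every industry group — no reversal.

No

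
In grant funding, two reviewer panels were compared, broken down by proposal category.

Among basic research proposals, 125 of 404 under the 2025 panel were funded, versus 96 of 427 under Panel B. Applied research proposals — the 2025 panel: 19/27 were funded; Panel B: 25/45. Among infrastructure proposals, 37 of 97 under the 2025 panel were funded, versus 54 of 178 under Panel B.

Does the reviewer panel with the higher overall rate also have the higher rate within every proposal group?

Yes

Basic research: the 2025 panel 125/404 = 30.9%, Panel B 96/427 = 22.5% → the 2025 panel
Applied research: the 2025 panel 19/27 = 70.4%, Panel B 25/45 = 55.6% → the 2025 panel
Infrastructure: the 2025 panel 37/97 = 38.1%, Panel B 54/178 = 30.3% → the 2025 panel
Overall: the 2025 panel 181/528 = 34.3%, Panel B 175/650 = 26.9% → the 2025 panel
The 2025 panel wins overall and in every proposal group — no reversal.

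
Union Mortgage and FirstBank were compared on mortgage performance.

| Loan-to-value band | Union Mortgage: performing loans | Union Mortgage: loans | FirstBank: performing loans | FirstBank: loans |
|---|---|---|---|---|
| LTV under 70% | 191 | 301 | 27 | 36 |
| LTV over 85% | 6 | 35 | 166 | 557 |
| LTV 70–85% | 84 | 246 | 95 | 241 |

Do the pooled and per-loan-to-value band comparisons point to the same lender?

LTV under 70%: Union Mortgage 191/301 = 63.5%, FirstBank 27/36 = 75.0% → FirstBank
LTV over 85%: Union Mortgage 6/35 = 17.1%, FirstBank 166/557 = 29.8% → FirstBank
LTV 70–85%: Union Mortgage 84/246 = 34.1%, FirstBank 95/241 = 39.4% → FirstBank
Overall: Union Mortgage 281/582 = 48.3%, FirstBank 288/834 = 34.5% → Union Mortgage
FirstBank wins each loan-to-value group but Union Mortgage wins overall — the comparison reverses. FirstBank's loans skew toward LTV over 85%, which has a lower base rate.

No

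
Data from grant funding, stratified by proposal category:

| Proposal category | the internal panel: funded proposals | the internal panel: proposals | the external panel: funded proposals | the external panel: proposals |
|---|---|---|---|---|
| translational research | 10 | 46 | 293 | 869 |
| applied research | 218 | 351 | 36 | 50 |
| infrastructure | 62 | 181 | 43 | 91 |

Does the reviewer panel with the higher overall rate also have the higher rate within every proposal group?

No

Translational research: the internal panel 10/46 = 21.7%, the external panel 293/869 = 33.7% → the external panel
Applied research: the internal panel 218/351 = 62.1%, the external panel 36/50 = 72.0% → the external panel
Infrastructure: the internal panel 62/181 = 34.3%, the external panel 43/91 = 47.3% → the external panel
Overall: the internal panel 290/578 = 50.2%, the external panel 372/1010 = 36.8% → the internal panel
The external panel wins each proposal group but the internal panel wins overall — the comparison reverses. The external panel's proposals skew toward translational research, which has a lower base rate.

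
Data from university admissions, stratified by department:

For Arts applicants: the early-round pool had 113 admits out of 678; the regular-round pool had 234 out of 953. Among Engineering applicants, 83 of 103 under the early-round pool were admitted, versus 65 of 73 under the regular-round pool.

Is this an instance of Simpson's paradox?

Arts: the early-round pool 113/678 = 16.7%, the regular-round pool 234/953 = 24.6% → the regular-round pool
Engineering: the early-round pool 83/103 = 80.6%, the regular-round pool 65/73 = 89.0% → the regular-round pool
Overall: the early-round pool 196/781 = 25.1%, the regular-round pool 299/1026 = 29.1% → the regular-round pool
The regular-round pool wins overall and in every department group — no reversal.

No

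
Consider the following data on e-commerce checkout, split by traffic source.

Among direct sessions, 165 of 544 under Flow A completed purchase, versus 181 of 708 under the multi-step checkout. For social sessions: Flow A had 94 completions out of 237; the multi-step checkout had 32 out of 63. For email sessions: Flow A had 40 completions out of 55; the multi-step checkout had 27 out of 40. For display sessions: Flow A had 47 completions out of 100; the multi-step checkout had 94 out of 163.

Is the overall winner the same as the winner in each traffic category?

No

Direct: Flow A 165/544 = 30.3%, the multi-step checkout 181/708 = 25.6% → Flow A
Social: Flow A 94/237 = 39.7%, the multi-step checkout 32/63 = 50.8% → the multi-step checkout
Email: Flow A 40/55 = 72.7%, the multi-step checkout 27/40 = 67.5% → Flow A
Display: Flow A 47/100 = 47.0%, the multi-step checkout 94/163 = 57.7% → the multi-step checkout
Overall: Flow A 346/936 = 37.0%, the multi-step checkout 334/974 = 34.3% → Flow A
Neither sweeps: Flow A wins 2 of 4 groups, the multi-step checkout wins 2. Flow A wins overall but not every group — no Simpson reversal.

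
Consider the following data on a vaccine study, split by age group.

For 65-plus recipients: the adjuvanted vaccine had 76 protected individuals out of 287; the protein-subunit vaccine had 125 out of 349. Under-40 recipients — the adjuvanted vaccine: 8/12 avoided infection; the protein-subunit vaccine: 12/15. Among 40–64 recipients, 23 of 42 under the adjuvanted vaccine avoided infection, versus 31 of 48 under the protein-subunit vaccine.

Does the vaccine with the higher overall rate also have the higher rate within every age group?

65-plus: the adjuvanted vaccine 76/287 = 26.5%, the protein-subunit vaccine 125/349 = 35.8% → the protein-subunit vaccine
Under-40: the adjuvanted vaccine 8/12 = 66.7%, the protein-subunit vaccine 12/15 = 80.0% → the protein-subunit vaccine
40–64: the adjuvanted vaccine 23/42 = 54.8%, the protein-subunit vaccine 31/48 = 64.6% → the protein-subunit vaccine
Overall: the adjuvanted vaccine 107/341 = 31.4%, the protein-subunit vaccine 168/412 = 40.8% → the protein-subunit vaccine
The protein-subunit vaccine wins overall and in every age group — no reversal.

Yes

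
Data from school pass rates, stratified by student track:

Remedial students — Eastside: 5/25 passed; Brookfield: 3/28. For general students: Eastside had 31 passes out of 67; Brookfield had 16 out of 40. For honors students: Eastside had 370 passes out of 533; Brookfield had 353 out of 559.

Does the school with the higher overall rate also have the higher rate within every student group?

Remedial: Eastside 5/25 = 20.0%, Brookfield 3/28 = 10.7% → Eastside
General: Eastside 31/67 = 46.3%, Brookfield 16/40 = 40.0% → Eastside
Honors: Eastside 370/533 = 69.4%, Brookfield 353/559 = 63.1% → Eastside
Overall: Eastside 406/625 = 65.0%, Brookfield 372/627 = 59.3% → Eastside
Eastside wins overall and in every student group — no reversal.

Yes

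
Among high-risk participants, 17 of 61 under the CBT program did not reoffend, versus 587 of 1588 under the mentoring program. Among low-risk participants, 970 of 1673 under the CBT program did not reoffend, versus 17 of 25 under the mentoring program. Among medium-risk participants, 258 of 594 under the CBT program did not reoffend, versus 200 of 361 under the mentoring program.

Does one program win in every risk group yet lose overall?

Yes

High-risk: the CBT program 17/61 = 27.9%, the mentoring program 587/1588 = 37.0% → the mentoring program
Low-risk: the CBT program 970/1673 = 58.0%, the mentoring program 17/25 = 68.0% → the mentoring program
Medium-risk: the CBT program 258/594 = 43.4%, the mentoring program 200/361 = 55.4% → the mentoring program
Overall: the CBT program 1245/2328 = 53.5%, the mentoring program 804/1974 = 40.7% → the CBT program
The mentoring program wins each risk group but the CBT program wins overall — the comparison reverses. The mentoring program's participants skew toward high-risk, which has a lower base rate.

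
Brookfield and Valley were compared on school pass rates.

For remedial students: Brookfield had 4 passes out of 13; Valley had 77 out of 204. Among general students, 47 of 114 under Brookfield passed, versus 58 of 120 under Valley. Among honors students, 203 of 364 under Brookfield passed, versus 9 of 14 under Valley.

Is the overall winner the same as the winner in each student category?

Remedial: Brookfield 4/13 = 30.8%, Valley 77/204 = 37.7% → Valley
General: Brookfield 47/114 = 41.2%, Valley 58/120 = 48.3% → Valley
Honors: Brookfield 203/364 = 55.8%, Valley 9/14 = 64.3% → Valley
Overall: Brookfield 254/491 = 51.7%, Valley 144/338 = 42.6% → Brookfield
Valley wins each student group but Brookfield wins overall — the comparison reverses. Valley's students skew toward remedial, which has a lower base rate.

No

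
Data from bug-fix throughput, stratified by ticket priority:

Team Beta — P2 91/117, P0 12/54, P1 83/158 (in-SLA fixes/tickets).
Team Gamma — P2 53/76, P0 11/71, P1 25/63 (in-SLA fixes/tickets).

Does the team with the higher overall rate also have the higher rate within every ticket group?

P2: Team Beta 91/117 = 77.8%, Team Gamma 53/76 = 69.7% → Team Beta
P0: Team Beta 12/54 = 22.2%, Team Gamma 11/71 = 15.5% → Team Beta
P1: Team Beta 83/158 = 52.5%, Team Gamma 25/63 = 39.7% → Team Beta
Overall: Team Beta 186/329 = 56.5%, Team Gamma 89/210 = 42.4% → Team Beta
Team Beta wins overall and in every ticket group — no reversal.

Yes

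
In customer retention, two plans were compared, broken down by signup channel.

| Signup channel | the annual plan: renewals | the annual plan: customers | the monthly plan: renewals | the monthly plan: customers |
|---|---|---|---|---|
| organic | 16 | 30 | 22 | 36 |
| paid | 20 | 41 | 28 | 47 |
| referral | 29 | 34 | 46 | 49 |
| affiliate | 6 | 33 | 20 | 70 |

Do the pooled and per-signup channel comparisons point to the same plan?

Organic: the annual plan 16/30 = 53.3%, the monthly plan 22/36 = 61.1% → the monthly plan
Paid: the annual plan 20/41 = 48.8%, the monthly plan 28/47 = 59.6% → the monthly plan
Referral: the annual plan 29/34 = 85.3%, the monthly plan 46/49 = 93.9% → the monthly plan
Affiliate: the annual plan 6/33 = 18.2%, the monthly plan 20/70 = 28.6% → the monthly plan
Overall: the annual plan 71/138 = 51.4%, the monthly plan 116/202 = 57.4% → the monthly plan
The monthly plan wins overall and in every signup group — no reversal.

Yes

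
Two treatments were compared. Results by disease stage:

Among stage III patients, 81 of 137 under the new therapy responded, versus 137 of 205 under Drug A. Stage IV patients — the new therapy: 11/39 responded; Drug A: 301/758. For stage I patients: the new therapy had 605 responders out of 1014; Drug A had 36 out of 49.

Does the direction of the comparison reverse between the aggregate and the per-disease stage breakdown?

Yes

Stage III: the new therapy 81/137 = 59.1%, Drug A 137/205 = 66.8% → Drug A
Stage IV: the new therapy 11/39 = 28.2%, Drug A 301/758 = 39.7% → Drug A
Stage I: the new therapy 605/1014 = 59.7%, Drug A 36/49 = 73.5% → Drug A
Overall: the new therapy 697/1190 = 58.6%, Drug A 474/1012 = 46.8% → the new therapy
Drug A wins each disease group but the new therapy wins overall — the comparison reverses. Drug A's patients skew toward stage IV, which has a lower base rate.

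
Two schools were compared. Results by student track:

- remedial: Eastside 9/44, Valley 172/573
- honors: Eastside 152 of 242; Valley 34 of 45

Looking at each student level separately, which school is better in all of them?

Valley

Remedial: Eastside 9/44 = 20.5%, Valley 172/573 = 30.0% → Valley
Honors: Eastside 152/242 = 62.8%, Valley 34/45 = 75.6% → Valley
Valley has the higher rate in both groups.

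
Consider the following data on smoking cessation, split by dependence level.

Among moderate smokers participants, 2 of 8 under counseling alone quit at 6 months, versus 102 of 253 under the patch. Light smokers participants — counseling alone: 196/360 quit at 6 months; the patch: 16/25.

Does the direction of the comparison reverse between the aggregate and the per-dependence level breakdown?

Moderate smokers: counseling alone 2/8 = 25.0%, the patch 102/253 = 40.3% → the patch
Light smokers: counseling alone 196/360 = 54.4%, the patch 16/25 = 64.0% → the patch
Overall: counseling alone 198/368 = 53.8%, the patch 118/278 = 42.4% → counseling alone
The patch wins each dependence group but counseling alone wins overall — the comparison reverses. The patch's participants skew toward moderate smokers, which has a lower base rate.

Yes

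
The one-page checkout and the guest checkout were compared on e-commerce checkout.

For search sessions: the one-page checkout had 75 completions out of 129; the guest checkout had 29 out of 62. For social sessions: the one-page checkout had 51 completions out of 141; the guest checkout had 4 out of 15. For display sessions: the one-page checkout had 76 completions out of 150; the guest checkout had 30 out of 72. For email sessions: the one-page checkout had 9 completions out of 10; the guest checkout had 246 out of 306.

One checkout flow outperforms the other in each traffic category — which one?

the one-page checkout

Search: the one-page checkout 75/129 = 58.1%, the guest checkout 29/62 = 46.8% → the one-page checkout
Social: the one-page checkout 51/141 = 36.2%, the guest checkout 4/15 = 26.7% → the one-page checkout
Display: the one-page checkout 76/150 = 50.7%, the guest checkout 30/72 = 41.7% → the one-page checkout
Email: the one-page checkout 9/10 = 90.0%, the guest checkout 246/306 = 80.4% → the one-page checkout
The one-page checkout has the higher rate in all 4 groups.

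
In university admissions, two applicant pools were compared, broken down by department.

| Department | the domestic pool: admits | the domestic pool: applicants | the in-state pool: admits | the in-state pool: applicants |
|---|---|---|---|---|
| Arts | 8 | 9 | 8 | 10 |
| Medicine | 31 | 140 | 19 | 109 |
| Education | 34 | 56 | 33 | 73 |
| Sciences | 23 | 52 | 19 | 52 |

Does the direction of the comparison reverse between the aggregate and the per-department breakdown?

Arts: the domestic pool 8/9 = 88.9%, the in-state pool 8/10 = 80.0% → the domestic pool
Medicine: the domestic pool 31/140 = 22.1%, the in-state pool 19/109 = 17.4% → the domestic pool
Education: the domestic pool 34/56 = 60.7%, the in-state pool 33/73 = 45.2% → the domestic pool
Sciences: the domestic pool 23/52 = 44.2%, the in-state pool 19/52 = 36.5% → the domestic pool
Overall: the domestic pool 96/257 = 37.4%, the in-state pool 79/244 = 32.4% → the domestic pool
The domestic pool wins overall and in every department group — no reversal.

No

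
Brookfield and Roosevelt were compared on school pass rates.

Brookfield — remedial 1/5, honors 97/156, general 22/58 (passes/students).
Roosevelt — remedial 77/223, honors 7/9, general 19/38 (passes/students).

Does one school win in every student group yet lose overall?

Remedial: Brookfield 1/5 = 20.0%, Roosevelt 77/223 = 34.5% → Roosevelt
Honors: Brookfield 97/156 = 62.2%, Roosevelt 7/9 = 77.8% → Roosevelt
General: Brookfield 22/58 = 37.9%, Roosevelt 19/38 = 50.0% → Roosevelt
Overall: Brookfield 120/219 = 54.8%, Roosevelt 103/270 = 38.1% → Brookfield
Roosevelt wins each student group but Brookfield wins overall — the comparison reverses. Roosevelt's students skew toward remedial, which has a lower base rate.

Yes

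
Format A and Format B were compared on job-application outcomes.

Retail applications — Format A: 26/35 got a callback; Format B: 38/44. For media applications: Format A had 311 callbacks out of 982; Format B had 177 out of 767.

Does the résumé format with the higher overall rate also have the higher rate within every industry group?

Retail: Format A 26/35 = 74.3%, Format B 38/44 = 86.4% → Format B
Media: Format A 311/982 = 31.7%, Format B 177/767 = 23.1% → Format A
Overall: Format A 337/1017 = 33.1%, Format B 215/811 = 26.5% → Format A
Neither sweeps: Format A wins 1 of 2 groups, Format B wins 1. Format A wins overall but not every group — no Simpson reversal.

No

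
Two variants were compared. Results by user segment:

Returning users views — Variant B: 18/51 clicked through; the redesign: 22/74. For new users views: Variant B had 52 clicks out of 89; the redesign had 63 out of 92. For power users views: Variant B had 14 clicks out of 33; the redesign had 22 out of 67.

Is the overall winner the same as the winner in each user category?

Returning users: Variant B 18/51 = 35.3%, the redesign 22/74 = 29.7% → Variant B
New users: Variant B 52/89 = 58.4%, the redesign 63/92 = 68.5% → the redesign
Power users: Variant B 14/33 = 42.4%, the redesign 22/67 = 32.8% → Variant B
Overall: Variant B 84/173 = 48.6%, the redesign 107/233 = 45.9% → Variant B
Neither sweeps: Variant B wins 2 of 3 groups, the redesign wins 1. Variant B wins overall but not every group — no Simpson reversal.

No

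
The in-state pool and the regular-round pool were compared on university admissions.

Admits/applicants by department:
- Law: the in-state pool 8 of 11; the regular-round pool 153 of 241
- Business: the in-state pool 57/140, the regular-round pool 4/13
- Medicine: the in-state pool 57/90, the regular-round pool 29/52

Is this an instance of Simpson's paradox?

Law: the in-state pool 8/11 = 72.7%, the regular-round pool 153/241 = 63.5% → the in-state pool
Business: the in-state pool 57/140 = 40.7%, the regular-round pool 4/13 = 30.8% → the in-state pool
Medicine: the in-state pool 57/90 = 63.3%, the regular-round pool 29/52 = 55.8% → the in-state pool
Overall: the in-state pool 122/241 = 50.6%, the regular-round pool 186/306 = 60.8% → the regular-round pool
The in-state pool wins each department group but the regular-round pool wins overall — the comparison reverses. The in-state pool's applicants skew toward Business, which has a lower base rate.

Yes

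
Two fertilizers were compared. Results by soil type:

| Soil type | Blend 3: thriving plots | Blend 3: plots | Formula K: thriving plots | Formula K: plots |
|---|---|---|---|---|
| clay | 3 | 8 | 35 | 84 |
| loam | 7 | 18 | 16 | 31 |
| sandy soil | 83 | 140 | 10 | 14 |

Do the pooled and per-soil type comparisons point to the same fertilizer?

No

Clay: Blend 3 3/8 = 37.5%, Formula K 35/84 = 41.7% → Formula K
Loam: Blend 3 7/18 = 38.9%, Formula K 16/31 = 51.6% → Formula K
Sandy soil: Blend 3 83/140 = 59.3%, Formula K 10/14 = 71.4% → Formula K
Overall: Blend 3 93/166 = 56.0%, Formula K 61/129 = 47.3% → Blend 3
Formula K wins each soil group but Blend 3 wins overall — the comparison reverses. Formula K's plots skew toward clay, which has a lower base rate.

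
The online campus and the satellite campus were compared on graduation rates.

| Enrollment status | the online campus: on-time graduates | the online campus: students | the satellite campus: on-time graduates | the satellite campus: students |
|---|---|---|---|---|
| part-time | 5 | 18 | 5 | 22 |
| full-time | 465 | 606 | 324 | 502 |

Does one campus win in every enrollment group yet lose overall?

No

Part-time: the online campus 5/18 = 27.8%, the satellite campus 5/22 = 22.7% → the online campus
Full-time: the online campus 465/606 = 76.7%, the satellite campus 324/502 = 64.5% → the online campus
Overall: the online campus 470/624 = 75.3%, the satellite campus 329/524 = 62.8% → the online campus
The online campus wins overall and in every enrollment group — no reversal.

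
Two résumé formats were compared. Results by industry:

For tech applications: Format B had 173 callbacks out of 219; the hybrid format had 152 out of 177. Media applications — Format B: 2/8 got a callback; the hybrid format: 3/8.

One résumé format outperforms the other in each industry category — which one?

Tech: Format B 173/219 = 79.0%, the hybrid format 152/177 = 85.9% → the hybrid format
Media: Format B 2/8 = 25.0%, the hybrid format 3/8 = 37.5% → the hybrid format
The hybrid format has the higher rate in both groups.

the hybrid format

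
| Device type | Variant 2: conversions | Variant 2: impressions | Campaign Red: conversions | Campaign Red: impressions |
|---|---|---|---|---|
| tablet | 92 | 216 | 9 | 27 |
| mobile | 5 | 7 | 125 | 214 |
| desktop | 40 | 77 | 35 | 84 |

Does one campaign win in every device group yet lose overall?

Yes

Tablet: Variant 2 92/216 = 42.6%, Campaign Red 9/27 = 33.3% → Variant 2
Mobile: Variant 2 5/7 = 71.4%, Campaign Red 125/214 = 58.4% → Variant 2
Desktop: Variant 2 40/77 = 51.9%, Campaign Red 35/84 = 41.7% → Variant 2
Overall: Variant 2 137/300 = 45.7%, Campaign Red 169/325 = 52.0% → Campaign Red
Variant 2 wins each device group but Campaign Red wins overall — the comparison reverses. Variant 2's impressions skew toward tablet, which has a lower base rate.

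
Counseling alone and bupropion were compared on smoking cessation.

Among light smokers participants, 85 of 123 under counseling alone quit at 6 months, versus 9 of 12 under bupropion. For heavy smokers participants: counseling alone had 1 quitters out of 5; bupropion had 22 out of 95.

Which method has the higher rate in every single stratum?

Light smokers: counseling alone 85/123 = 69.1%, bupropion 9/12 = 75.0% → bupropion
Heavy smokers: counseling alone 1/5 = 20.0%, bupropion 22/95 = 23.2% → bupropion
Bupropion has the higher rate in both groups.

bupropion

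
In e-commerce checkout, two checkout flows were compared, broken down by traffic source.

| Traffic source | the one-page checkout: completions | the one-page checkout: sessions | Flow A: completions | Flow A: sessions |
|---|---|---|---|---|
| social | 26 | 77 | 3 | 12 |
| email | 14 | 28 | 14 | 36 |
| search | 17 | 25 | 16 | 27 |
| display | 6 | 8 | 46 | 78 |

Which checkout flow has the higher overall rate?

Social: the one-page checkout 26/77 = 33.8%, Flow A 3/12 = 25.0% → the one-page checkout
Email: the one-page checkout 14/28 = 50.0%, Flow A 14/36 = 38.9% → the one-page checkout
Search: the one-page checkout 17/25 = 68.0%, Flow A 16/27 = 59.3% → the one-page checkout
Display: the one-page checkout 6/8 = 75.0%, Flow A 46/78 = 59.0% → the one-page checkout
Overall: the one-page checkout 63/138 = 45.7%, Flow A 79/153 = 51.6% → Flow A
(The one-page checkout wins every traffic group but Flow A wins overall — the one-page checkout's sessions skew toward the low-rate social group.)

Flow A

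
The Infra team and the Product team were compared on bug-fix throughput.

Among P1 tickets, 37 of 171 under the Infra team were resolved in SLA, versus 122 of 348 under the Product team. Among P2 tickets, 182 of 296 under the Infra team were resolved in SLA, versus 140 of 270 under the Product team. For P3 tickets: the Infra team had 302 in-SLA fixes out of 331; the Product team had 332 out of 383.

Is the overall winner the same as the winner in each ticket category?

P1: the Infra team 37/171 = 21.6%, the Product team 122/348 = 35.1% → the Product team
P2: the Infra team 182/296 = 61.5%, the Product team 140/270 = 51.9% → the Infra team
P3: the Infra team 302/331 = 91.2%, the Product team 332/383 = 86.7% → the Infra team
Overall: the Infra team 521/798 = 65.3%, the Product team 594/1001 = 59.3% → the Infra team
Neither sweeps: the Infra team wins 2 of 3 groups, the Product team wins 1. The Infra team wins overall but not every group — no Simpson reversal.

No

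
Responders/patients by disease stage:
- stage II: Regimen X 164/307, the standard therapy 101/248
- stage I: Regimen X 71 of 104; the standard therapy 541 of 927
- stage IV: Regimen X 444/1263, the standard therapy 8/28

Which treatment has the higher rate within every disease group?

Regimen X

Stage II: Regimen X 164/307 = 53.4%, the standard therapy 101/248 = 40.7% → Regimen X
Stage I: Regimen X 71/104 = 68.3%, the standard therapy 541/927 = 58.4% → Regimen X
Stage IV: Regimen X 444/1263 = 35.2%, the standard therapy 8/28 = 28.6% → Regimen X
Regimen X has the higher rate in all 3 groups.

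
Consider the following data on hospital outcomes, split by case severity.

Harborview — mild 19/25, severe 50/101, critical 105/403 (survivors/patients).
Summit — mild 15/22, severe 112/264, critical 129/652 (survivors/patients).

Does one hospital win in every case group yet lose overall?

No

Mild: Harborview 19/25 = 76.0%, Summit 15/22 = 68.2% → Harborview
Severe: Harborview 50/101 = 49.5%, Summit 112/264 = 42.4% → Harborview
Critical: Harborview 105/403 = 26.1%, Summit 129/652 = 19.8% → Harborview
Overall: Harborview 174/529 = 32.9%, Summit 256/938 = 27.3% → Harborview
Harborview wins overall and in every case group — no reversal.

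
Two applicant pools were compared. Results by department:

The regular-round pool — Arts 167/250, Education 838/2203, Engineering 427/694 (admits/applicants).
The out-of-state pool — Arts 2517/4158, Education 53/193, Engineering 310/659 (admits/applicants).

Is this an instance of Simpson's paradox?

Yes

Arts: the regular-round pool 167/250 = 66.8%, the out-of-state pool 2517/4158 = 60.5% → the regular-round pool
Education: the regular-round pool 838/2203 = 38.0%, the out-of-state pool 53/193 = 27.5% → the regular-round pool
Engineering: the regular-round pool 427/694 = 61.5%, the out-of-state pool 310/659 = 47.0% → the regular-round pool
Overall: the regular-round pool 1432/3147 = 45.5%, the out-of-state pool 2880/5010 = 57.5% → the out-of-state pool
The regular-round pool wins each department group but the out-of-state pool wins overall — the comparison reverses. The regular-round pool's applicants skew toward Education, which has a lower base rate.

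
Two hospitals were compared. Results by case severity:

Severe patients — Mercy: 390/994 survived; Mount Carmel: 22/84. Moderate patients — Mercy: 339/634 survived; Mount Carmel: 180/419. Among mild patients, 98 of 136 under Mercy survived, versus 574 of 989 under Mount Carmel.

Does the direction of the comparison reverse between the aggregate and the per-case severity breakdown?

Yes

Severe: Mercy 390/994 = 39.2%, Mount Carmel 22/84 = 26.2% → Mercy
Moderate: Mercy 339/634 = 53.5%, Mount Carmel 180/419 = 43.0% → Mercy
Mild: Mercy 98/136 = 72.1%, Mount Carmel 574/989 = 58.0% → Mercy
Overall: Mercy 827/1764 = 46.9%, Mount Carmel 776/1492 = 52.0% → Mount Carmel
Mercy wins each case group but Mount Carmel wins overall — the comparison reverses. Mercy's patients skew toward severe, which has a lower base rate.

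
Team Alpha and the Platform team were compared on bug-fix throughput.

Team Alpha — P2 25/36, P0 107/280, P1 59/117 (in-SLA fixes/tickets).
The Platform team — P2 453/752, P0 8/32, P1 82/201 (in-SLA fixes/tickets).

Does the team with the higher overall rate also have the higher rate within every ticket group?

No

P2: Team Alpha 25/36 = 69.4%, the Platform team 453/752 = 60.2% → Team Alpha
P0: Team Alpha 107/280 = 38.2%, the Platform team 8/32 = 25.0% → Team Alpha
P1: Team Alpha 59/117 = 50.4%, the Platform team 82/201 = 40.8% → Team Alpha
Overall: Team Alpha 191/433 = 44.1%, the Platform team 543/985 = 55.1% → the Platform team
Team Alpha wins each ticket group but the Platform team wins overall — the comparison reverses. Team Alpha's tickets skew toward P0, which has a lower base rate.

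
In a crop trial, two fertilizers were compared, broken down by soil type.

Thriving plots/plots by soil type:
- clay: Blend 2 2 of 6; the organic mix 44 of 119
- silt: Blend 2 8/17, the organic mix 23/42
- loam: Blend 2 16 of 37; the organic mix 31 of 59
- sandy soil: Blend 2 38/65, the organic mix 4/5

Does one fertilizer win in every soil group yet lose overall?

Yes

Clay: Blend 2 2/6 = 33.3%, the organic mix 44/119 = 37.0% → the organic mix
Silt: Blend 2 8/17 = 47.1%, the organic mix 23/42 = 54.8% → the organic mix
Loam: Blend 2 16/37 = 43.2%, the organic mix 31/59 = 52.5% → the organic mix
Sandy soil: Blend 2 38/65 = 58.5%, the organic mix 4/5 = 80.0% → the organic mix
Overall: Blend 2 64/125 = 51.2%, the organic mix 102/225 = 45.3% → Blend 2
The organic mix wins each soil group but Blend 2 wins overall — the comparison reverses. The organic mix's plots skew toward clay, which has a lower base rate.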